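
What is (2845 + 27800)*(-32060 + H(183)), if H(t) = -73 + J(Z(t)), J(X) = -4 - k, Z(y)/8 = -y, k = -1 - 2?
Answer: -984746430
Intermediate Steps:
k = -3
Z(y) = -8*y (Z(y) = 8*(-y) = -8*y)
J(X) = -1 (J(X) = -4 - 1*(-3) = -4 + 3 = -1)
H(t) = -74 (H(t) = -73 - 1 = -74)
(2845 + 27800)*(-32060 + H(183)) = (2845 + 27800)*(-32060 - 74) = 30645*(-32134) = -984746430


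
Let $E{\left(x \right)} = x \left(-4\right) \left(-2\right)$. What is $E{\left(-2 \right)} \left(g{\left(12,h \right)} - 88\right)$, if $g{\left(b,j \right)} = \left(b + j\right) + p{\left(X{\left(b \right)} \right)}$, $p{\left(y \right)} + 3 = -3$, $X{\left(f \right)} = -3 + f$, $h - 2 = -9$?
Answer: $1424$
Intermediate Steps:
$h = -7$ ($h = 2 - 9 = -7$)
$E{\left(x \right)} = 8 x$ ($E{\left(x \right)} = - 4 x \left(-2\right) = 8 x$)
$p{\left(y \right)} = -6$ ($p{\left(y \right)} = -3 - 3 = -6$)
$g{\left(b,j \right)} = -6 + b + j$ ($g{\left(b,j \right)} = \left(b + j\right) - 6 = -6 + b + j$)
$E{\left(-2 \right)} \left(g{\left(12,h \right)} - 88\right) = 8 \left(-2\right) \left(\left(-6 + 12 - 7\right) - 88\right) = - 16 \left(-1 - 88\right) = \left(-16\right) \left(-89\right) = 1424$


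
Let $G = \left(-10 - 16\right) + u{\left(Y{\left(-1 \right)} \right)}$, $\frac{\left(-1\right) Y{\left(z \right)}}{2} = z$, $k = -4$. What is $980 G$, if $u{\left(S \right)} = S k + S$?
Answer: $-31360$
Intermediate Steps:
$Y{\left(z \right)} = - 2 z$
$u{\left(S \right)} = - 3 S$ ($u{\left(S \right)} = S \left(-4\right) + S = - 4 S + S = - 3 S$)
$G = -32$ ($G = \left(-10 - 16\right) - 3 \left(\left(-2\right) \left(-1\right)\right) = -26 - 6 = -32$)
$980 G = 980 \left(-32\right) = -31360$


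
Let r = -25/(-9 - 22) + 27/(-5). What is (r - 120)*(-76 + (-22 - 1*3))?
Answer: 1950512/155 ≈ 12584.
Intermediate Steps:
r = -712/155 (r = -25/(-31) + 27*(-⅕) = -25*(-1/31) - 27/5 = 25/31 - 27/5 = -712/155 ≈ -4.5936)
(r - 120)*(-76 + (-22 - 1*3)) = (-712/155 - 120)*(-76 + (-22 - 1*3)) = -19312*(-76 + (-22 - 3))/155 = -19312*(-76 - 25)/155 = -19312/155*(-101) = 1950512/155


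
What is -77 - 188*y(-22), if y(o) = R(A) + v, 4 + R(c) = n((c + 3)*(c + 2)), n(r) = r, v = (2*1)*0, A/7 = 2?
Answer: -50461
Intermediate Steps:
A = 14 (A = 7*2 = 14)
v = 0 (v = 2*0 = 0)
R(c) = -4 + (2 + c)*(3 + c) (R(c) = -4 + (c + 3)*(c + 2) = -4 + (3 + c)*(2 + c) = -4 + (2 + c)*(3 + c))
y(o) = 268 (y(o) = (2 + 14² + 5*14) + 0 = (2 + 196 + 70) + 0 = 268 + 0 = 268)
-77 - 188*y(-22) = -77 - 188*268 = -77 - 50384 = -50461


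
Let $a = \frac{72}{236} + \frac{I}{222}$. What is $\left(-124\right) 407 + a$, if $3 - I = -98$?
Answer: $- \frac{661019909}{13098} \approx -50467.0$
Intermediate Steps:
$I = 101$ ($I = 3 - -98 = 3 + 98 = 101$)
$a = \frac{9955}{13098}$ ($a = \frac{72}{236} + \frac{101}{222} = 72 \cdot \frac{1}{236} + 101 \cdot \frac{1}{222} = \frac{18}{59} + \frac{101}{222} = \frac{9955}{13098} \approx 0.76004$)
$\left(-124\right) 407 + a = \left(-124\right) 407 + \frac{9955}{13098} = -50468 + \frac{9955}{13098} = - \frac{661019909}{13098}$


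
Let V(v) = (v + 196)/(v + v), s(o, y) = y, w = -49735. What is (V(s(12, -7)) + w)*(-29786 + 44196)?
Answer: -716875885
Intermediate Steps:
V(v) = (196 + v)/(2*v) (V(v) = (196 + v)/((2*v)) = (196 + v)*(1/(2*v)) = (196 + v)/(2*v))
(V(s(12, -7)) + w)*(-29786 + 44196) = ((½)*(196 - 7)/(-7) - 49735)*(-29786 + 44196) = ((½)*(-⅐)*189 - 49735)*14410 = (-27/2 - 49735)*14410 = -99497/2*14410 = -716875885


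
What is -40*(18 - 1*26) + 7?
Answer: 327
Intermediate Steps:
-40*(18 - 1*26) + 7 = -40*(18 - 26) + 7 = -40*(-8) + 7 = 320 + 7 = 327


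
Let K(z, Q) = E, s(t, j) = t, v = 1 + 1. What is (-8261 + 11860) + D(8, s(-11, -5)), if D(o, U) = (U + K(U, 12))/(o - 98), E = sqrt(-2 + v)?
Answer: 323921/90 ≈ 3599.1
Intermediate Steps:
v = 2
E = 0 (E = sqrt(-2 + 2) = sqrt(0) = 0)
K(z, Q) = 0
D(o, U) = U/(-98 + o) (D(o, U) = (U + 0)/(o - 98) = U/(-98 + o))
(-8261 + 11860) + D(8, s(-11, -5)) = (-8261 + 11860) - 11/(-98 + 8) = 3599 - 11/(-90) = 3599 - 11*(-1/90) = 3599 + 11/90 = 323921/90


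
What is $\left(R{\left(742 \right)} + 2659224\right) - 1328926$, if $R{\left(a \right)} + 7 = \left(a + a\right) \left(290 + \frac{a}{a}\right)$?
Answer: $1762135$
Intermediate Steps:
$R{\left(a \right)} = -7 + 582 a$ ($R{\left(a \right)} = -7 + \left(a + a\right) \left(290 + \frac{a}{a}\right) = -7 + 2 a \left(290 + 1\right) = -7 + 2 a 291 = -7 + 582 a$)
$\left(R{\left(742 \right)} + 2659224\right) - 1328926 = \left(\left(-7 + 582 \cdot 742\right) + 2659224\right) - 1328926 = \left(\left(-7 + 431844\right) + 2659224\right) - 1328926 = \left(431837 + 2659224\right) - 1328926 = 3091061 - 1328926 = 1762135$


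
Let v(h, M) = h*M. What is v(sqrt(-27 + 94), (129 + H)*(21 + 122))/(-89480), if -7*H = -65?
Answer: -17303*sqrt(67)/78295 ≈ -1.8089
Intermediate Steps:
H = 65/7 (H = -1/7*(-65) = 65/7 ≈ 9.2857)
v(h, M) = M*h
v(sqrt(-27 + 94), (129 + H)*(21 + 122))/(-89480) = (((129 + 65/7)*(21 + 122))*sqrt(-27 + 94))/(-89480) = (((968/7)*143)*sqrt(67))*(-1/89480) = (138424*sqrt(67)/7)*(-1/89480) = -17303*sqrt(67)/78295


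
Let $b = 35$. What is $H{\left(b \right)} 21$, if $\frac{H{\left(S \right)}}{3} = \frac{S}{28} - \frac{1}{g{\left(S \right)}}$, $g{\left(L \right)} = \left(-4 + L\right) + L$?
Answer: $\frac{3423}{44} \approx 77.795$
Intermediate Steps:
$g{\left(L \right)} = -4 + 2 L$
$H{\left(S \right)} = - \frac{3}{-4 + 2 S} + \frac{3 S}{28}$ ($H{\left(S \right)} = 3 \left(\frac{S}{28} - \frac{1}{-4 + 2 S}\right) = 3 \left(- \frac{1}{-4 + 2 S} + \frac{S}{28}\right) = - \frac{3}{-4 + 2 S} + \frac{3 S}{28}$)
$H{\left(b \right)} 21 = \frac{3 \left(-14 + 35 \left(-2 + 35\right)\right)}{28 \left(-2 + 35\right)} 21 = \frac{3 \left(-14 + 35 \cdot 33\right)}{28 \cdot 33} \cdot 21 = \frac{3}{28} \cdot \frac{1}{33} \left(-14 + 1155\right) 21 = \frac{3}{28} \cdot \frac{1}{33} \cdot 1141 \cdot 21 = \frac{163}{44} \cdot 21 = \frac{3423}{44}$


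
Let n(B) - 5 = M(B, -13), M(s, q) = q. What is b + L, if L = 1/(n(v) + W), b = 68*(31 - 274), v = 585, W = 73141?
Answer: -1208449691/73133 ≈ -16524.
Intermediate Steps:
n(B) = -8 (n(B) = 5 - 13 = -8)
b = -16524 (b = 68*(-243) = -16524)
L = 1/73133 (L = 1/(-8 + 73141) = 1/73133 ≈ 1.3674e-5)
b + L = -16524 + 1/73133 = -1208449691/73133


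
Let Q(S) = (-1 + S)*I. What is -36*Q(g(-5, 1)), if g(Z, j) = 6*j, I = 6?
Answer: -1080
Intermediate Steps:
Q(S) = -6 + 6*S (Q(S) = (-1 + S)*6 = -6 + 6*S)
-36*Q(g(-5, 1)) = -36*(-6 + 6*(6*1)) = -36*(-6 + 6*6) = -36*(-6 + 36) = -36*30 = -1080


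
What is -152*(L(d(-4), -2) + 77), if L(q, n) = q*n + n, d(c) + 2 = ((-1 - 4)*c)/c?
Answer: -13528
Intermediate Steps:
d(c) = -7 (d(c) = -2 + ((-1 - 4)*c)/c = -2 + (-5*c)/c = -2 - 5 = -7)
L(q, n) = n + n*q (L(q, n) = n*q + n = n + n*q)
-152*(L(d(-4), -2) + 77) = -152*(-2*(1 - 7) + 77) = -152*(-2*(-6) + 77) = -152*(12 + 77) = -152*89 = -13528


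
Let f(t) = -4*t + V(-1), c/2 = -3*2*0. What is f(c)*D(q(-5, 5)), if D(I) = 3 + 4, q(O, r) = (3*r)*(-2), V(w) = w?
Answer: -7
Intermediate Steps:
q(O, r) = -6*r
D(I) = 7
c = 0 (c = 2*(-3*2*0) = 2*(-6*0) = 2*0 = 0)
f(t) = -1 - 4*t (f(t) = -4*t - 1 = -1 - 4*t)
f(c)*D(q(-5, 5)) = (-1 - 4*0)*7 = (-1 + 0)*7 = -1*7 = -7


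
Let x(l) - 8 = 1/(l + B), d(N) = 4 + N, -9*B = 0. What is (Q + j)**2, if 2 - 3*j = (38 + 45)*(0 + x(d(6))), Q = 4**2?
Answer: 38725729/900 ≈ 43029.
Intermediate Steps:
B = 0 (B = -1/9*0 = 0)
Q = 16
x(l) = 8 + 1/l (x(l) = 8 + 1/(l + 0) = 8 + 1/l)
j = -6703/30 (j = 2/3 - (38 + 45)*(0 + (8 + 1/(4 + 6)))/3 = 2/3 - 83*(0 + (8 + 1/10))/3 = 2/3 - 83*(0 + 81/10)/3 = 2/3 - 83*81/(3*10) = 2/3 - 1/3*6723/10 = 2/3 - 2241/10 = -6703/30 ≈ -223.43)
(Q + j)**2 = (16 - 6703/30)**2 = (-6223/30)**2 = 38725729/900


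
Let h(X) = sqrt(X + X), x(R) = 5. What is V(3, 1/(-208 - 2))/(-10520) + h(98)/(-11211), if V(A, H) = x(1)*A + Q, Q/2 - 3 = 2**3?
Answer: -562087/117939720 ≈ -0.0047659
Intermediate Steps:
Q = 22 (Q = 6 + 2*2**3 = 6 + 2*8 = 6 + 16 = 22)
h(X) = sqrt(2)*sqrt(X) (h(X) = sqrt(2*X) = sqrt(2)*sqrt(X))
V(A, H) = 22 + 5*A (V(A, H) = 5*A + 22 = 22 + 5*A)
V(3, 1/(-208 - 2))/(-10520) + h(98)/(-11211) = (22 + 5*3)/(-10520) + (sqrt(2)*sqrt(98))/(-11211) = (22 + 15)*(-1/10520) + (sqrt(2)*(7*sqrt(2)))*(-1/11211) = 37*(-1/10520) + 14*(-1/11211) = -37/10520 - 14/11211 = -562087/117939720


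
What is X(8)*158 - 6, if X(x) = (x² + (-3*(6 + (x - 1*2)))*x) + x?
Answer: -34134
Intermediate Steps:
X(x) = x + x² + x*(-12 - 3*x) (X(x) = (x² + (-3*(6 + (x - 2)))*x) + x = (x² + (-3*(6 + (-2 + x)))*x) + x = (x² + (-3*(4 + x))*x) + x = (x² + (-12 - 3*x)*x) + x = (x² + x*(-12 - 3*x)) + x = x + x² + x*(-12 - 3*x))
X(8)*158 - 6 = -1*8*(11 + 2*8)*158 - 6 = -1*8*(11 + 16)*158 - 6 = -1*8*27*158 - 6 = -216*158 - 6 = -34128 - 6 = -34134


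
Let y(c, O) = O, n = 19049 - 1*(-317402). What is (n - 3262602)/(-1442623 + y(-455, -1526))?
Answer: 2926151/1444149 ≈ 2.0262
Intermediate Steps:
n = 336451 (n = 19049 + 317402 = 336451)
(n - 3262602)/(-1442623 + y(-455, -1526)) = (336451 - 3262602)/(-1442623 - 1526) = -2926151/(-1444149) = -2926151*(-1/1444149) = 2926151/1444149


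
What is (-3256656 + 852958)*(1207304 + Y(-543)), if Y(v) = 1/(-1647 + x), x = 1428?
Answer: -635536729628350/219 ≈ -2.9020e+12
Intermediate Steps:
Y(v) = -1/219 (Y(v) = 1/(-1647 + 1428) = 1/(-219) = -1/219)
(-3256656 + 852958)*(1207304 + Y(-543)) = (-3256656 + 852958)*(1207304 - 1/219) = -2403698*264399575/219 = -635536729628350/219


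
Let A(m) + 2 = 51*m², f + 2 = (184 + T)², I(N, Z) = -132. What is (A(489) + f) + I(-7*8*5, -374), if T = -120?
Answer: 12199131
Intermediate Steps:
f = 4094 (f = -2 + (184 - 120)² = -2 + 64² = -2 + 4096 = 4094)
A(m) = -2 + 51*m²
(A(489) + f) + I(-7*8*5, -374) = ((-2 + 51*489²) + 4094) - 132 = ((-2 + 51*239121) + 4094) - 132 = ((-2 + 12195171) + 4094) - 132 = (12195169 + 4094) - 132 = 12199263 - 132 = 12199131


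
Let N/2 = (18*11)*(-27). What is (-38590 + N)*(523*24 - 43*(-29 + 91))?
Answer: -487201852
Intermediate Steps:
N = -10692 (N = 2*((18*11)*(-27)) = 2*(198*(-27)) = 2*(-5346) = -10692)
(-38590 + N)*(523*24 - 43*(-29 + 91)) = (-38590 - 10692)*(523*24 - 43*(-29 + 91)) = -49282*(12552 - 43*62) = -49282*(12552 - 2666) = -49282*9886 = -487201852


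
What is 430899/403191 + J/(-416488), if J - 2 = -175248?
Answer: 41686978783/27987368868 ≈ 1.4895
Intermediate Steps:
J = -175246 (J = 2 - 175248 = -175246)
430899/403191 + J/(-416488) = 430899/403191 - 175246/(-416488) = 430899*(1/403191) - 175246*(-1/416488) = 143633/134397 + 87623/208244 = 41686978783/27987368868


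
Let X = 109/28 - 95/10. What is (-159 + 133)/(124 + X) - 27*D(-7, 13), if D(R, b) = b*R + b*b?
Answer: -537086/255 ≈ -2106.2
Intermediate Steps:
X = -157/28 (X = 109*(1/28) - 95*1/10 = 109/28 - 19/2 = -157/28 ≈ -5.6071)
D(R, b) = b**2 + R*b (D(R, b) = R*b + b**2 = b**2 + R*b)
(-159 + 133)/(124 + X) - 27*D(-7, 13) = (-159 + 133)/(124 - 157/28) - 351*(-7 + 13) = -26/3315/28 - 351*6 = -26*28/3315 - 27*78 = -56/255 - 2106 = -537086/255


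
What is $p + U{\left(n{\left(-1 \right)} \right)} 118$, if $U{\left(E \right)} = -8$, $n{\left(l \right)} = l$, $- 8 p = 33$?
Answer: $- \frac{7585}{8} \approx -948.13$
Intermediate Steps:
$p = - \frac{33}{8}$ ($p = \left(- \frac{1}{8}\right) 33 = - \frac{33}{8} \approx -4.125$)
$p + U{\left(n{\left(-1 \right)} \right)} 118 = - \frac{33}{8} - 944 = - \frac{7585}{8}$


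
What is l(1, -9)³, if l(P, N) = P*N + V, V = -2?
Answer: -1331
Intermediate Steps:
l(P, N) = -2 + N*P (l(P, N) = P*N - 2 = N*P - 2 = -2 + N*P)
l(1, -9)³ = (-2 - 9*1)³ = (-2 - 9)³ = (-11)³ = -1331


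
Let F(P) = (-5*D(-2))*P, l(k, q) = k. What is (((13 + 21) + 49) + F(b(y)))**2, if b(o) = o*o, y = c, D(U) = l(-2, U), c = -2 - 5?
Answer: 328329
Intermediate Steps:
c = -7
D(U) = -2
y = -7
b(o) = o**2
F(P) = 10*P (F(P) = (-5*(-2))*P = 10*P)
(((13 + 21) + 49) + F(b(y)))**2 = (((13 + 21) + 49) + 10*(-7)**2)**2 = ((34 + 49) + 10*49)**2 = (83 + 490)**2 = 573**2 = 328329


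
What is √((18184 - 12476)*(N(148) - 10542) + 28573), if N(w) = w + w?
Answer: I*√58455595 ≈ 7645.6*I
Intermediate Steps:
N(w) = 2*w
√((18184 - 12476)*(N(148) - 10542) + 28573) = √((18184 - 12476)*(2*148 - 10542) + 28573) = √(5708*(296 - 10542) + 28573) = √(5708*(-10246) + 28573) = √(-58484168 + 28573) = √(-58455595) = I*√58455595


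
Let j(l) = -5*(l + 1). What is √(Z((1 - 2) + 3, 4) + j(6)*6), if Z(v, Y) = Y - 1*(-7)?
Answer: I*√199 ≈ 14.107*I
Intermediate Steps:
Z(v, Y) = 7 + Y (Z(v, Y) = Y + 7 = 7 + Y)
j(l) = -5 - 5*l (j(l) = -5*(1 + l) = -5 - 5*l)
√(Z((1 - 2) + 3, 4) + j(6)*6) = √((7 + 4) + (-5 - 5*6)*6) = √(11 + (-5 - 30)*6) = √(11 - 35*6) = √(11 - 210) = √(-199) = I*√199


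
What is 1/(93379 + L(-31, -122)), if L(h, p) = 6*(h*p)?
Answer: 1/116071 ≈ 8.6154e-6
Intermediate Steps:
L(h, p) = 6*h*p
1/(93379 + L(-31, -122)) = 1/(93379 + 6*(-31)*(-122)) = 1/(93379 + 22692) = 1/116071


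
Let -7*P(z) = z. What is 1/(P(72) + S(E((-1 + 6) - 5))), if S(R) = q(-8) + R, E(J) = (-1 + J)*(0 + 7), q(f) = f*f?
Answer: 7/327 ≈ 0.021407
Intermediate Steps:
P(z) = -z/7
q(f) = f²
E(J) = -7 + 7*J (E(J) = (-1 + J)*7 = -7 + 7*J)
S(R) = 64 + R (S(R) = (-8)² + R = 64 + R)
1/(P(72) + S(E((-1 + 6) - 5))) = 1/(-⅐*72 + (64 + (-7 + 7*((-1 + 6) - 5)))) = 1/(-72/7 + (64 + (-7 + 7*(5 - 5)))) = 1/(-72/7 + (64 + (-7 + 7*0))) = 1/(-72/7 + (64 + (-7 + 0))) = 1/(-72/7 + (64 - 7)) = 1/(-72/7 + 57) = 1/(327/7) = 7/327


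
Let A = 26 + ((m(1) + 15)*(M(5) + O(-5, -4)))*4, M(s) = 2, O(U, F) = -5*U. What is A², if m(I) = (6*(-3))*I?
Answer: 88804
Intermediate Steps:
m(I) = -18*I
A = -298 (A = 26 + ((-18*1 + 15)*(2 - 5*(-5)))*4 = 26 + ((-18 + 15)*(2 + 25))*4 = 26 - 3*27*4 = 26 - 81*4 = 26 - 324 = -298)
A² = (-298)² = 88804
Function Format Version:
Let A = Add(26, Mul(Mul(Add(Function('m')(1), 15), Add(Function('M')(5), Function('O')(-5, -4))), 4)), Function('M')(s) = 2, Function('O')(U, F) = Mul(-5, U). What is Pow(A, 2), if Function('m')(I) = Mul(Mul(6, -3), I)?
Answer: 88804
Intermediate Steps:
Function('m')(I) = Mul(-18, I)
A = -298 (A = Add(26, Mul(Mul(Add(Mul(-18, 1), 15), Add(2, Mul(-5, -5))), 4)) = Add(26, Mul(Mul(Add(-18, 15), Add(2, 25)), 4)) = Add(26, Mul(Mul(-3, 27), 4)) = Add(26, Mul(-81, 4)) = Add(26, -324) = -298)
Pow(A, 2) = Pow(-298, 2) = 88804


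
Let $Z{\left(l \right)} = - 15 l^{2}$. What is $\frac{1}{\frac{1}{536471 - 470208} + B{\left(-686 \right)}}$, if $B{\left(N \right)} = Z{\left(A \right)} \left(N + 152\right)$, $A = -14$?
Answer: $\frac{66263}{104030259481} \approx 6.3696 \cdot 10^{-7}$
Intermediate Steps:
$B{\left(N \right)} = -446880 - 2940 N$ ($B{\left(N \right)} = - 15 \left(-14\right)^{2} \left(N + 152\right) = \left(-15\right) 196 \left(152 + N\right) = - 2940 \left(152 + N\right) = -446880 - 2940 N$)
$\frac{1}{\frac{1}{536471 - 470208} + B{\left(-686 \right)}} = \frac{1}{\frac{1}{536471 - 470208} - -1569960} = \frac{1}{\frac{1}{66263} + \left(-446880 + 2016840\right)} = \frac{1}{\frac{1}{66263} + 1569960} = \frac{1}{\frac{104030259481}{66263}} = \frac{66263}{104030259481}$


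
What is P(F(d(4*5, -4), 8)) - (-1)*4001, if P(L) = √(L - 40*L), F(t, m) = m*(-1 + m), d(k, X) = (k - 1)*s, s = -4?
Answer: 4001 + 2*I*√546 ≈ 4001.0 + 46.733*I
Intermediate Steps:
d(k, X) = 4 - 4*k (d(k, X) = (k - 1)*(-4) = (-1 + k)*(-4) = 4 - 4*k)
P(L) = √39*√(-L) (P(L) = √(-39*L) = √39*√(-L))
P(F(d(4*5, -4), 8)) - (-1)*4001 = √39*√(-8*(-1 + 8)) - (-1)*4001 = √39*√(-8*7) - 1*(-4001) = √39*√(-1*56) + 4001 = √39*√(-56) + 4001 = √39*(2*I*√14) + 4001 = 2*I*√546 + 4001 = 4001 + 2*I*√546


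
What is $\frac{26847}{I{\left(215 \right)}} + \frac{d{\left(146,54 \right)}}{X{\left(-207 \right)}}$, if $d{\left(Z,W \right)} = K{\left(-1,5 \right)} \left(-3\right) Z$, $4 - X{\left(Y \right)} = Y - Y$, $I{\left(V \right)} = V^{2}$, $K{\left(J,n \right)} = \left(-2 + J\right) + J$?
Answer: $\frac{20273397}{46225} \approx 438.58$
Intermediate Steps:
$K{\left(J,n \right)} = -2 + 2 J$
$X{\left(Y \right)} = 4$ ($X{\left(Y \right)} = 4 - \left(Y - Y\right) = 4 - 0 = 4 + 0 = 4$)
$d{\left(Z,W \right)} = 12 Z$ ($d{\left(Z,W \right)} = \left(-2 + 2 \left(-1\right)\right) \left(-3\right) Z = \left(-2 - 2\right) \left(-3\right) Z = \left(-4\right) \left(-3\right) Z = 12 Z$)
$\frac{26847}{I{\left(215 \right)}} + \frac{d{\left(146,54 \right)}}{X{\left(-207 \right)}} = \frac{26847}{215^{2}} + \frac{12 \cdot 146}{4} = \frac{26847}{46225} + 1752 \cdot \frac{1}{4} = 26847 \cdot \frac{1}{46225} + 438 = \frac{26847}{46225} + 438 = \frac{20273397}{46225}$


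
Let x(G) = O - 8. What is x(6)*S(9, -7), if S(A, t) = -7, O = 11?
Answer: -21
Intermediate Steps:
x(G) = 3 (x(G) = 11 - 8 = 3)
x(6)*S(9, -7) = 3*(-7) = -21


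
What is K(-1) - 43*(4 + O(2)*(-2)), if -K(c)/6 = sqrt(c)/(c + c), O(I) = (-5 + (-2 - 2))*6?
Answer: -4816 + 3*I ≈ -4816.0 + 3.0*I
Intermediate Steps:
O(I) = -54 (O(I) = (-5 - 4)*6 = -9*6 = -54)
K(c) = -3/sqrt(c) (K(c) = -6*sqrt(c)/(c + c) = -6*sqrt(c)/(2*c) = -6*1/(2*c)*sqrt(c) = -3/sqrt(c))
K(-1) - 43*(4 + O(2)*(-2)) = -(-3)*I - 43*(4 - 54*(-2)) = -(-3)*I - 43*(4 + 108) = 3*I - 43*112 = 3*I - 4816 = -4816 + 3*I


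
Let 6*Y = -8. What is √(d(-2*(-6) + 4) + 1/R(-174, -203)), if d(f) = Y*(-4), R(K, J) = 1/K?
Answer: I*√1518/3 ≈ 12.987*I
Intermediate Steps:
Y = -4/3 (Y = (⅙)*(-8) = -4/3 ≈ -1.3333)
d(f) = 16/3 (d(f) = -4/3*(-4) = 16/3)
√(d(-2*(-6) + 4) + 1/R(-174, -203)) = √(16/3 + 1/(1/(-174))) = √(16/3 + 1/(-1/174)) = √(16/3 - 174) = √(-506/3) = I*√1518/3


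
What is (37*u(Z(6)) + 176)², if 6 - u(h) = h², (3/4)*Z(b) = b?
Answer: 3880900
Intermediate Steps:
Z(b) = 4*b/3
u(h) = 6 - h²
(37*u(Z(6)) + 176)² = (37*(6 - ((4/3)*6)²) + 176)² = (37*(6 - 1*8²) + 176)² = (37*(6 - 1*64) + 176)² = (37*(6 - 64) + 176)² = (37*(-58) + 176)² = (-2146 + 176)² = (-1970)² = 3880900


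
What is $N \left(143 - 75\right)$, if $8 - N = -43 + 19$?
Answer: $2176$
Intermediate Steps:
$N = 32$ ($N = 8 - \left(-43 + 19\right) = 8 - -24 = 8 + 24 = 32$)
$N \left(143 - 75\right) = 32 \left(143 - 75\right) = 32 \cdot 68 = 2176$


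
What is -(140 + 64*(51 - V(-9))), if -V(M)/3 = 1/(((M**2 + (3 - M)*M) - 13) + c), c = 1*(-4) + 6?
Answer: -64580/19 ≈ -3398.9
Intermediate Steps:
c = 2 (c = -4 + 6 = 2)
V(M) = -3/(-11 + M**2 + M*(3 - M)) (V(M) = -3/(((M**2 + (3 - M)*M) - 13) + 2) = -3/(((M**2 + M*(3 - M)) - 13) + 2) = -3/((-13 + M**2 + M*(3 - M)) + 2) = -3/(-11 + M**2 + M*(3 - M)))
-(140 + 64*(51 - V(-9))) = -(140 + 64*(51 - (-3)/(-11 + 3*(-9)))) = -(140 + 64*(51 - (-3)/(-11 - 27))) = -(140 + 64*(51 - (-3)/(-38))) = -(140 + 64*(51 - (-3)*(-1)/38)) = -(140 + 64*(51 - 1*3/38)) = -(140 + 64*(51 - 3/38)) = -(140 + 64*(1935/38)) = -(140 + 61920/19) = -1*64580/19 = -64580/19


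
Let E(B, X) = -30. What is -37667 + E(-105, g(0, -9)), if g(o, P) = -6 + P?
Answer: -37697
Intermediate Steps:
-37667 + E(-105, g(0, -9)) = -37667 - 30 = -37697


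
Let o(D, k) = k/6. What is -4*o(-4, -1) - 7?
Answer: -19/3 ≈ -6.3333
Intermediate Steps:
o(D, k) = k/6 (o(D, k) = k*(⅙) = k/6)
-4*o(-4, -1) - 7 = -2*(-1)/3 - 7 = -4*(-⅙) - 7 = ⅔ - 7 = -19/3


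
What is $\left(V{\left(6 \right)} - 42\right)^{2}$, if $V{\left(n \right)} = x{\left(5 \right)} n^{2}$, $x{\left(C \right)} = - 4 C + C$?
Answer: $338724$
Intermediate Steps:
$x{\left(C \right)} = - 3 C$
$V{\left(n \right)} = - 15 n^{2}$ ($V{\left(n \right)} = \left(-3\right) 5 n^{2} = - 15 n^{2}$)
$\left(V{\left(6 \right)} - 42\right)^{2} = \left(- 15 \cdot 6^{2} - 42\right)^{2} = \left(\left(-15\right) 36 - 42\right)^{2} = \left(-540 - 42\right)^{2} = \left(-582\right)^{2} = 338724$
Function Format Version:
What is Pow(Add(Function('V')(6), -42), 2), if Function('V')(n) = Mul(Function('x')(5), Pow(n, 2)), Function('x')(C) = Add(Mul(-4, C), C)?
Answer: 338724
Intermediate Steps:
Function('x')(C) = Mul(-3, C)
Function('V')(n) = Mul(-15, Pow(n, 2)) (Function('V')(n) = Mul(Mul(-3, 5), Pow(n, 2)) = Mul(-15, Pow(n, 2)))
Pow(Add(Function('V')(6), -42), 2) = Pow(Add(Mul(-15, Pow(6, 2)), -42), 2) = Pow(Add(Mul(-15, 36), -42), 2) = Pow(Add(-540, -42), 2) = Pow(-582, 2) = 338724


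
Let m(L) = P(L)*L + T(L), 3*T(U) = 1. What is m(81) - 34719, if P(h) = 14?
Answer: -100754/3 ≈ -33585.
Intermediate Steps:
T(U) = 1/3 (T(U) = (1/3)*1 = 1/3)
m(L) = 1/3 + 14*L (m(L) = 14*L + 1/3 = 1/3 + 14*L)
m(81) - 34719 = (1/3 + 14*81) - 34719 = (1/3 + 1134) - 34719 = 3403/3 - 34719 = -100754/3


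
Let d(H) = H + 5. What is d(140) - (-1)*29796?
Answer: 29941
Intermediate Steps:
d(H) = 5 + H
d(140) - (-1)*29796 = (5 + 140) - (-1)*29796 = 145 - 1*(-29796) = 145 + 29796 = 29941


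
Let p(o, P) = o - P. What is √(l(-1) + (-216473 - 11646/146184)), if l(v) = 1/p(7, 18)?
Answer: I*√3887108281344607/134002 ≈ 465.27*I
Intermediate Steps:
l(v) = -1/11 (l(v) = 1/(7 - 1*18) = 1/(7 - 18) = 1/(-11) = -1/11)
√(l(-1) + (-216473 - 11646/146184)) = √(-1/11 + (-216473 - 11646/146184)) = √(-1/11 + (-216473 - 11646*1/146184)) = √(-1/11 + (-216473 - 1941/24364)) = √(-1/11 - 5274150113/24364) = √(-58015675607/268004) = I*√3887108281344607/134002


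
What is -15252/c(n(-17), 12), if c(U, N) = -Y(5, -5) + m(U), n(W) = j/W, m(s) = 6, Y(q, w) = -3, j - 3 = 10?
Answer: -5084/3 ≈ -1694.7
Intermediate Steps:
j = 13 (j = 3 + 10 = 13)
n(W) = 13/W
c(U, N) = 9 (c(U, N) = -1*(-3) + 6 = 3 + 6 = 9)
-15252/c(n(-17), 12) = -15252/9 = -15252*⅑ = -5084/3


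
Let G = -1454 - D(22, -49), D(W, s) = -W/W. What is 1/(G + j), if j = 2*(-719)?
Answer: -1/2891 ≈ -0.00034590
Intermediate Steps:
D(W, s) = -1 (D(W, s) = -1*1 = -1)
j = -1438
G = -1453 (G = -1454 - 1*(-1) = -1454 + 1 = -1453)
1/(G + j) = 1/(-1453 - 1438) = 1/(-2891) = -1/2891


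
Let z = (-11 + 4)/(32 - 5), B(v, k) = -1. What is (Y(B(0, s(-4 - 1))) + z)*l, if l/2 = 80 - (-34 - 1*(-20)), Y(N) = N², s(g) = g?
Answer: 3760/27 ≈ 139.26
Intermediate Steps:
z = -7/27 ≈ -0.25926
l = 188 (l = 2*(80 - (-34 - 1*(-20))) = 2*(80 - (-34 + 20)) = 2*(80 - 1*(-14)) = 2*(80 + 14) = 2*94 = 188)
(Y(B(0, s(-4 - 1))) + z)*l = ((-1)² - 7/27)*188 = (1 - 7/27)*188 = (20/27)*188 = 3760/27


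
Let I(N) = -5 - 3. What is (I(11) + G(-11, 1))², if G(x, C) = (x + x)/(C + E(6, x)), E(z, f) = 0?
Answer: 900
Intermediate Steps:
I(N) = -8
G(x, C) = 2*x/C (G(x, C) = (x + x)/(C + 0) = (2*x)/C = 2*x/C)
(I(11) + G(-11, 1))² = (-8 + 2*(-11)/1)² = (-8 + 2*(-11)*1)² = (-8 - 22)² = (-30)² = 900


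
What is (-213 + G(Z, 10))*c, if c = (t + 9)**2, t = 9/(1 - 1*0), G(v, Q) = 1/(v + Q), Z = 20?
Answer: -345006/5 ≈ -69001.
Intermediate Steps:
G(v, Q) = 1/(Q + v)
t = 9 (t = 9/(1 + 0) = 9/1 = 9*1 = 9)
c = 324 (c = (9 + 9)**2 = 18**2 = 324)
(-213 + G(Z, 10))*c = (-213 + 1/(10 + 20))*324 = (-213 + 1/30)*324 = -6389/30*324 = -345006/5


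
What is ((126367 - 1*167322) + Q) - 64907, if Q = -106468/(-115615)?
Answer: -12239128662/115615 ≈ -1.0586e+5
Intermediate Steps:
Q = 106468/115615 (Q = -106468*(-1/115615) = 106468/115615 ≈ 0.92088)
((126367 - 1*167322) + Q) - 64907 = ((126367 - 1*167322) + 106468/115615) - 64907 = ((126367 - 167322) + 106468/115615) - 64907 = (-40955 + 106468/115615) - 64907 = -4734905857/115615 - 64907 = -12239128662/115615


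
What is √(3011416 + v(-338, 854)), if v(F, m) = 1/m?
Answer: √2196273872310/854 ≈ 1735.3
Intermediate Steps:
√(3011416 + v(-338, 854)) = √(3011416 + 1/854) = √(2571749265/854) = √2196273872310/854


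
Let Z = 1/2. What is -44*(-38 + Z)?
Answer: 1650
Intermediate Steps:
Z = ½ ≈ 0.50000
-44*(-38 + Z) = -44*(-38 + ½) = -44*(-75/2) = 1650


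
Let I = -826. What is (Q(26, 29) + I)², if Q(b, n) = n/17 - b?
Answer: 208947025/289 ≈ 7.2300e+5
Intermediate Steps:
Q(b, n) = -b + n/17 (Q(b, n) = n*(1/17) - b = n/17 - b = -b + n/17)
(Q(26, 29) + I)² = ((-1*26 + (1/17)*29) - 826)² = ((-26 + 29/17) - 826)² = (-413/17 - 826)² = (-14455/17)² = 208947025/289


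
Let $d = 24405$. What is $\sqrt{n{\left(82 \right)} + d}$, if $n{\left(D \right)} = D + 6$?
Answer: $\sqrt{24493} \approx 156.5$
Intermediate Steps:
$n{\left(D \right)} = 6 + D$
$\sqrt{n{\left(82 \right)} + d} = \sqrt{\left(6 + 82\right) + 24405} = \sqrt{88 + 24405} = \sqrt{24493}$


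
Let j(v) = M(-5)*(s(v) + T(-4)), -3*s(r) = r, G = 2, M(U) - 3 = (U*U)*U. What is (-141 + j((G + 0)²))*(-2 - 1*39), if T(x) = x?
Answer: -62689/3 ≈ -20896.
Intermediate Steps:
M(U) = 3 + U³ (M(U) = 3 + (U*U)*U = 3 + U²*U = 3 + U³)
s(r) = -r/3
j(v) = 488 + 122*v/3 (j(v) = (3 + (-5)³)*(-v/3 - 4) = (3 - 125)*(-4 - v/3) = -122*(-4 - v/3) = 488 + 122*v/3)
(-141 + j((G + 0)²))*(-2 - 1*39) = (-141 + (488 + 122*(2 + 0)²/3))*(-2 - 1*39) = (-141 + (488 + (122/3)*2²))*(-2 - 39) = (-141 + (488 + (122/3)*4))*(-41) = (-141 + (488 + 488/3))*(-41) = (-141 + 1952/3)*(-41) = (1529/3)*(-41) = -62689/3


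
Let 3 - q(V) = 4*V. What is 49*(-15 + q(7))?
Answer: -1960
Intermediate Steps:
q(V) = 3 - 4*V
49*(-15 + q(7)) = 49*(-15 + (3 - 4*7)) = 49*(-15 + (3 - 28)) = 49*(-15 - 25) = 49*(-40) = -1960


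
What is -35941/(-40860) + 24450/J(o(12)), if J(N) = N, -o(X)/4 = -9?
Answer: 27786691/40860 ≈ 680.05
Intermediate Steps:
o(X) = 36 (o(X) = -4*(-9) = 36)
-35941/(-40860) + 24450/J(o(12)) = -35941/(-40860) + 24450/36 = -35941*(-1/40860) + 24450*(1/36) = 35941/40860 + 4075/6 = 27786691/40860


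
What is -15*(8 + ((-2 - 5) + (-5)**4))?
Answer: -9390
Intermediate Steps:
-15*(8 + ((-2 - 5) + (-5)**4)) = -15*(8 + (-7 + 625)) = -15*(8 + 618) = -15*626 = -9390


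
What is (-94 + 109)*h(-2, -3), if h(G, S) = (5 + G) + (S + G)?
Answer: -30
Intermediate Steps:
h(G, S) = 5 + S + 2*G (h(G, S) = (5 + G) + (G + S) = 5 + S + 2*G)
(-94 + 109)*h(-2, -3) = (-94 + 109)*(5 - 3 + 2*(-2)) = 15*(5 - 3 - 4) = 15*(-2) = -30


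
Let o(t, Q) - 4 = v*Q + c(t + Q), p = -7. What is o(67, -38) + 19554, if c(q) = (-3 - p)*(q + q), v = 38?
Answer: 18346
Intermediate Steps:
c(q) = 8*q (c(q) = (-3 - 1*(-7))*(q + q) = (-3 + 7)*(2*q) = 4*(2*q) = 8*q)
o(t, Q) = 4 + 8*t + 46*Q (o(t, Q) = 4 + (38*Q + 8*(t + Q)) = 4 + (38*Q + 8*(Q + t)) = 4 + (38*Q + (8*Q + 8*t)) = 4 + (8*t + 46*Q) = 4 + 8*t + 46*Q)
o(67, -38) + 19554 = (4 + 8*67 + 46*(-38)) + 19554 = (4 + 536 - 1748) + 19554 = -1208 + 19554 = 18346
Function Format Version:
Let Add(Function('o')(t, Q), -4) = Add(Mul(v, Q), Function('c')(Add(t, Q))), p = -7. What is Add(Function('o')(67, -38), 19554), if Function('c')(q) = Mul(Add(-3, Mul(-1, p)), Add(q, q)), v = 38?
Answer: 18346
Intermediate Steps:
Function('c')(q) = Mul(8, q) (Function('c')(q) = Mul(Add(-3, Mul(-1, -7)), Add(q, q)) = Mul(Add(-3, 7), Mul(2, q)) = Mul(4, Mul(2, q)) = Mul(8, q))
Function('o')(t, Q) = Add(4, Mul(8, t), Mul(46, Q)) (Function('o')(t, Q) = Add(4, Add(Mul(38, Q), Mul(8, Add(t, Q)))) = Add(4, Add(Mul(38, Q), Mul(8, Add(Q, t)))) = Add(4, Add(Mul(38, Q), Add(Mul(8, Q), Mul(8, t)))) = Add(4, Add(Mul(8, t), Mul(46, Q))) = Add(4, Mul(8, t), Mul(46, Q)))
Add(Function('o')(67, -38), 19554) = Add(Add(4, Mul(8, 67), Mul(46, -38)), 19554) = Add(Add(4, 536, -1748), 19554) = Add(-1208, 19554) = 18346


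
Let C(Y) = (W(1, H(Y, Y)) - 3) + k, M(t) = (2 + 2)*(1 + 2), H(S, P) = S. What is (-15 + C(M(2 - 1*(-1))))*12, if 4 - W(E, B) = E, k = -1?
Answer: -192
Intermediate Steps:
W(E, B) = 4 - E
M(t) = 12 (M(t) = 4*3 = 12)
C(Y) = -1 (C(Y) = ((4 - 1*1) - 3) - 1 = ((4 - 1) - 3) - 1 = (3 - 3) - 1 = 0 - 1 = -1)
(-15 + C(M(2 - 1*(-1))))*12 = (-15 - 1)*12 = -16*12 = -192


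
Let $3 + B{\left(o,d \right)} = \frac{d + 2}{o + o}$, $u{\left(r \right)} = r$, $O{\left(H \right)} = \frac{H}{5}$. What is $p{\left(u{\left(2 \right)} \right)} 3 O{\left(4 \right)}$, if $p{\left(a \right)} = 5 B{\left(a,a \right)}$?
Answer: $-24$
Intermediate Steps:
$O{\left(H \right)} = \frac{H}{5}$ ($O{\left(H \right)} = H \frac{1}{5} = \frac{H}{5}$)
$B{\left(o,d \right)} = -3 + \frac{2 + d}{2 o}$ ($B{\left(o,d \right)} = -3 + \frac{d + 2}{o + o} = -3 + \frac{2 + d}{2 o}$)
$p{\left(a \right)} = \frac{5 \left(2 - 5 a\right)}{2 a}$ ($p{\left(a \right)} = 5 \frac{2 + a - 6 a}{2 a} = 5 \frac{2 - 5 a}{2 a} = \frac{5 \left(2 - 5 a\right)}{2 a}$)
$p{\left(u{\left(2 \right)} \right)} 3 O{\left(4 \right)} = \left(- \frac{25}{2} + \frac{5}{2}\right) 3 \cdot \frac{1}{5} \cdot 4 = \left(- \frac{25}{2} + 5 \cdot \frac{1}{2}\right) 3 \cdot \frac{4}{5} = \left(- \frac{25}{2} + \frac{5}{2}\right) 3 \cdot \frac{4}{5} = \left(-10\right) 3 \cdot \frac{4}{5} = \left(-30\right) \frac{4}{5} = -24$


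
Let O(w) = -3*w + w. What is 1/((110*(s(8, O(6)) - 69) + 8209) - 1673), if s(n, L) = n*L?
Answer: -1/11614 ≈ -8.6103e-5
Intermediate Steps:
O(w) = -2*w
s(n, L) = L*n
1/((110*(s(8, O(6)) - 69) + 8209) - 1673) = 1/((110*(-2*6*8 - 69) + 8209) - 1673) = 1/((110*(-12*8 - 69) + 8209) - 1673) = 1/((110*(-96 - 69) + 8209) - 1673) = 1/((110*(-165) + 8209) - 1673) = 1/((-18150 + 8209) - 1673) = 1/(-9941 - 1673) = 1/(-11614) = -1/11614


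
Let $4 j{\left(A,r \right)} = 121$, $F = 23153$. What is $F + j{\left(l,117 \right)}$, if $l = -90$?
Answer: $\frac{92733}{4} \approx 23183.0$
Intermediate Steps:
$j{\left(A,r \right)} = \frac{121}{4}$ ($j{\left(A,r \right)} = \frac{1}{4} \cdot 121 = \frac{121}{4}$)
$F + j{\left(l,117 \right)} = 23153 + \frac{121}{4} = \frac{92733}{4}$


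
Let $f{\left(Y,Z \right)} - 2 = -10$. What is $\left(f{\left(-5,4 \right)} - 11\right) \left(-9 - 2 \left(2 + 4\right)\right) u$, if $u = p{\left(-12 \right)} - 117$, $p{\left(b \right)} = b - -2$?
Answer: $-50673$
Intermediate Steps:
$p{\left(b \right)} = 2 + b$ ($p{\left(b \right)} = b + 2 = 2 + b$)
$f{\left(Y,Z \right)} = -8$ ($f{\left(Y,Z \right)} = 2 - 10 = -8$)
$u = -127$ ($u = \left(2 - 12\right) - 117 = -10 - 117 = -127$)
$\left(f{\left(-5,4 \right)} - 11\right) \left(-9 - 2 \left(2 + 4\right)\right) u = \left(-8 - 11\right) \left(-9 - 2 \left(2 + 4\right)\right) \left(-127\right) = - 19 \left(-9 - 12\right) \left(-127\right) = \left(-19\right) \left(-21\right) \left(-127\right) = 399 \left(-127\right) = -50673$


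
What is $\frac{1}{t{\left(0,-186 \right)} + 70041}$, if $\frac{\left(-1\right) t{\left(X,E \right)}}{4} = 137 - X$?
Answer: $\frac{1}{69493} \approx 1.439 \cdot 10^{-5}$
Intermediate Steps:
$t{\left(X,E \right)} = -548 + 4 X$ ($t{\left(X,E \right)} = - 4 \left(137 - X\right) = -548 + 4 X$)
$\frac{1}{t{\left(0,-186 \right)} + 70041} = \frac{1}{\left(-548 + 4 \cdot 0\right) + 70041} = \frac{1}{\left(-548 + 0\right) + 70041} = \frac{1}{-548 + 70041} = \frac{1}{69493}$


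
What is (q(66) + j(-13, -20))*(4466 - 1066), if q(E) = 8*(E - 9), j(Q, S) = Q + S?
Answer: 1438200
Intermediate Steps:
q(E) = -72 + 8*E (q(E) = 8*(-9 + E) = -72 + 8*E)
(q(66) + j(-13, -20))*(4466 - 1066) = ((-72 + 8*66) + (-13 - 20))*(4466 - 1066) = ((-72 + 528) - 33)*3400 = (456 - 33)*3400 = 423*3400 = 1438200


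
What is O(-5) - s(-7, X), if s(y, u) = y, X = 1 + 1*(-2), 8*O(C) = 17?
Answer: 73/8 ≈ 9.1250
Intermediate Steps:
O(C) = 17/8 (O(C) = (1/8)*17 = 17/8)
X = -1 (X = 1 - 2 = -1)
O(-5) - s(-7, X) = 17/8 - 1*(-7) = 17/8 + 7 = 73/8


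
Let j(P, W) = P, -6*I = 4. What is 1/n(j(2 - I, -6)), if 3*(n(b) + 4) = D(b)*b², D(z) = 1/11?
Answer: -297/1124 ≈ -0.26424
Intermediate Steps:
I = -⅔ (I = -⅙*4 = -⅔ ≈ -0.66667)
D(z) = 1/11
n(b) = -4 + b²/33 (n(b) = -4 + (b²/11)/3 = -4 + b²/33)
1/n(j(2 - I, -6)) = 1/(-4 + (2 - 1*(-⅔))²/33) = 1/(-4 + (2 + ⅔)²/33) = 1/(-4 + (8/3)²/33) = 1/(-4 + (1/33)*(64/9)) = 1/(-4 + 64/297) = 1/(-1124/297) = -297/1124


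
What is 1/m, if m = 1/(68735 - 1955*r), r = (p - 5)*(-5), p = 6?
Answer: 78510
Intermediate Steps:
r = -5 (r = (6 - 5)*(-5) = 1*(-5) = -5)
m = 1/78510 (m = 1/(68735 - 1955*(-5)) = 1/(68735 + 9775) = 1/78510 ≈ 1.2737e-5)
1/m = 1/(1/78510) = 78510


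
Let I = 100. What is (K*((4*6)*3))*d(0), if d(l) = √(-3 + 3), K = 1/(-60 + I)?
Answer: 0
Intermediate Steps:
K = 1/40 (K = 1/(-60 + 100) = 1/40 ≈ 0.025000)
d(l) = 0 (d(l) = √0 = 0)
(K*((4*6)*3))*d(0) = (((4*6)*3)/40)*0 = ((24*3)/40)*0 = ((1/40)*72)*0 = (9/5)*0 = 0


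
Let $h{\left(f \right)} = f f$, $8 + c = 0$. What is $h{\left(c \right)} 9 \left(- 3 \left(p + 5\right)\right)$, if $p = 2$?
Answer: $-12096$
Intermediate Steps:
$c = -8$ ($c = -8 + 0 = -8$)
$h{\left(f \right)} = f^{2}$
$h{\left(c \right)} 9 \left(- 3 \left(p + 5\right)\right) = \left(-8\right)^{2} \cdot 9 \left(- 3 \left(2 + 5\right)\right) = 64 \cdot 9 \left(\left(-3\right) 7\right) = 576 \left(-21\right) = -12096$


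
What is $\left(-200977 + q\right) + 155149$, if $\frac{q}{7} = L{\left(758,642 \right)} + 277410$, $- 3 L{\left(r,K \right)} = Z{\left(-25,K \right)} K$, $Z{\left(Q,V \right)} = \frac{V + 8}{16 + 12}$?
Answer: $1861267$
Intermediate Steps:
$Z{\left(Q,V \right)} = \frac{2}{7} + \frac{V}{28}$ ($Z{\left(Q,V \right)} = \frac{8 + V}{28} = \left(8 + V\right) \frac{1}{28} = \frac{2}{7} + \frac{V}{28}$)
$L{\left(r,K \right)} = - \frac{K \left(\frac{2}{7} + \frac{K}{28}\right)}{3}$ ($L{\left(r,K \right)} = - \frac{\left(\frac{2}{7} + \frac{K}{28}\right) K}{3} = - \frac{K \left(\frac{2}{7} + \frac{K}{28}\right)}{3}$)
$q = 1907095$ ($q = 7 \left(\left(- \frac{1}{84}\right) 642 \left(8 + 642\right) + 277410\right) = 7 \left(\left(- \frac{1}{84}\right) 642 \cdot 650 + 277410\right) = 7 \left(- \frac{34775}{7} + 277410\right) = 7 \cdot \frac{1907095}{7} = 1907095$)
$\left(-200977 + q\right) + 155149 = \left(-200977 + 1907095\right) + 155149 = 1706118 + 155149 = 1861267$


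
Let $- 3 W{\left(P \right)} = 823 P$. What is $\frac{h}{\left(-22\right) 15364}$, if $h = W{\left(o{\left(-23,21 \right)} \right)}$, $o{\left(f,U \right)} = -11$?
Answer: $- \frac{823}{92184} \approx -0.0089278$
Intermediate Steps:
$W{\left(P \right)} = - \frac{823 P}{3}$
$h = \frac{9053}{3}$ ($h = \left(- \frac{823}{3}\right) \left(-11\right) = \frac{9053}{3} \approx 3017.7$)
$\frac{h}{\left(-22\right) 15364} = \frac{9053}{3 \left(\left(-22\right) 15364\right)} = \frac{9053}{3 \left(-338008\right)} = \frac{9053}{3} \left(- \frac{1}{338008}\right) = - \frac{823}{92184}$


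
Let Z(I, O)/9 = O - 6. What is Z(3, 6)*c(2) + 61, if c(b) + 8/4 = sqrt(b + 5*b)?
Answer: 61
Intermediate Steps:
Z(I, O) = -54 + 9*O (Z(I, O) = 9*(O - 6) = 9*(-6 + O) = -54 + 9*O)
c(b) = -2 + sqrt(6)*sqrt(b) (c(b) = -2 + sqrt(b + 5*b) = -2 + sqrt(6*b) = -2 + sqrt(6)*sqrt(b))
Z(3, 6)*c(2) + 61 = (-54 + 9*6)*(-2 + sqrt(6)*sqrt(2)) + 61 = (-54 + 54)*(-2 + 2*sqrt(3)) + 61 = 0*(-2 + 2*sqrt(3)) + 61 = 0 + 61 = 61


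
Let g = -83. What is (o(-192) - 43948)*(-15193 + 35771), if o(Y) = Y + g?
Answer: -910020894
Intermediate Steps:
o(Y) = -83 + Y (o(Y) = Y - 83 = -83 + Y)
(o(-192) - 43948)*(-15193 + 35771) = ((-83 - 192) - 43948)*(-15193 + 35771) = (-275 - 43948)*20578 = -44223*20578 = -910020894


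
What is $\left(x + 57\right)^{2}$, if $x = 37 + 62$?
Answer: $24336$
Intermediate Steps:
$x = 99$
$\left(x + 57\right)^{2} = \left(99 + 57\right)^{2} = 156^{2} = 24336$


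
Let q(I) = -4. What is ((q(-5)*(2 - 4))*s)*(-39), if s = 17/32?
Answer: -663/4 ≈ -165.75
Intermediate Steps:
s = 17/32 (s = 17*(1/32) = 17/32 ≈ 0.53125)
((q(-5)*(2 - 4))*s)*(-39) = (-4*(2 - 4)*(17/32))*(-39) = (-4*(-2)*(17/32))*(-39) = (8*(17/32))*(-39) = (17/4)*(-39) = -663/4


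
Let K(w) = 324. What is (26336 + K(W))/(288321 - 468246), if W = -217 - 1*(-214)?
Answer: -5332/35985 ≈ -0.14817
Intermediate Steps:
W = -3 (W = -217 + 214 = -3)
(26336 + K(W))/(288321 - 468246) = (26336 + 324)/(288321 - 468246) = 26660/(-179925) = 26660*(-1/179925) = -5332/35985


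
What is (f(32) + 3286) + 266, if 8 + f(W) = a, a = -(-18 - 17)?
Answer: 3579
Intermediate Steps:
a = 35 (a = -1*(-35) = 35)
f(W) = 27 (f(W) = -8 + 35 = 27)
(f(32) + 3286) + 266 = (27 + 3286) + 266 = 3313 + 266 = 3579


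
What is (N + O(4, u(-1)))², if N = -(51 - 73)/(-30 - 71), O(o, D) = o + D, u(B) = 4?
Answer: 617796/10201 ≈ 60.562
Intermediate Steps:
O(o, D) = D + o
N = -22/101 (N = -(-22)/(-101) = -(-22)*(-1)/101 = -1*22/101 = -22/101 ≈ -0.21782)
(N + O(4, u(-1)))² = (-22/101 + (4 + 4))² = (-22/101 + 8)² = (786/101)² = 617796/10201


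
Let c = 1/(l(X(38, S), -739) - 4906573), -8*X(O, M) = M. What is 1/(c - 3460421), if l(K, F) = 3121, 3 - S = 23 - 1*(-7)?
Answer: -4903452/16968008273293 ≈ -2.8898e-7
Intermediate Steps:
S = -27 (S = 3 - (23 - 1*(-7)) = 3 - (23 + 7) = 3 - 1*30 = 3 - 30 = -27)
X(O, M) = -M/8
c = -1/4903452 (c = 1/(3121 - 4906573) = 1/(-4903452) = -1/4903452 ≈ -2.0394e-7)
1/(c - 3460421) = 1/(-1/4903452 - 3460421) = 1/(-16968008273293/4903452) = -4903452/16968008273293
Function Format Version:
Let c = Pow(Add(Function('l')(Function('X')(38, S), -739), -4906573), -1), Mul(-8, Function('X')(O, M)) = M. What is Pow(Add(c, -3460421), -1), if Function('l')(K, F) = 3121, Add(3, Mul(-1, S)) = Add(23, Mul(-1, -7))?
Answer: Rational(-4903452, 16968008273293) ≈ -2.8898e-7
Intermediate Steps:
S = -27 (S = Add(3, Mul(-1, Add(23, Mul(-1, -7)))) = Add(3, Mul(-1, Add(23, 7))) = Add(3, Mul(-1, 30)) = Add(3, -30) = -27)
Function('X')(O, M) = Mul(Rational(-1, 8), M)
c = Rational(-1, 4903452) (c = Pow(Add(3121, -4906573), -1) = Pow(-4903452, -1) = Rational(-1, 4903452) ≈ -2.0394e-7)
Pow(Add(c, -3460421), -1) = Pow(Add(Rational(-1, 4903452), -3460421), -1) = Pow(Rational(-16968008273293, 4903452), -1) = Rational(-4903452, 16968008273293)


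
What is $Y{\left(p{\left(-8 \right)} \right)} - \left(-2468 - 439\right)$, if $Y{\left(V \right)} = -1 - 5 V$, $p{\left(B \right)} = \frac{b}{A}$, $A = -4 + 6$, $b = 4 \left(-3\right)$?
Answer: $2936$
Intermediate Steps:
$b = -12$
$A = 2$
$p{\left(B \right)} = -6$ ($p{\left(B \right)} = - \frac{12}{2} = \left(-12\right) \frac{1}{2} = -6$)
$Y{\left(p{\left(-8 \right)} \right)} - \left(-2468 - 439\right) = \left(-1 - -30\right) - \left(-2468 - 439\right) = \left(-1 + 30\right) - -2907 = 29 + 2907 = 2936$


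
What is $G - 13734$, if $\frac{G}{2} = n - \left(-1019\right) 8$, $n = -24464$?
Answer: $-46358$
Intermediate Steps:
$G = -32624$ ($G = 2 \left(-24464 - \left(-1019\right) 8\right) = 2 \left(-24464 - -8152\right) = 2 \left(-24464 + 8152\right) = 2 \left(-16312\right) = -32624$)
$G - 13734 = -32624 - 13734 = -46358$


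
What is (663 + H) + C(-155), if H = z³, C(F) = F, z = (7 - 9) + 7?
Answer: 633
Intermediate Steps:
z = 5 (z = -2 + 7 = 5)
H = 125 (H = 5³ = 125)
(663 + H) + C(-155) = (663 + 125) - 155 = 788 - 155 = 633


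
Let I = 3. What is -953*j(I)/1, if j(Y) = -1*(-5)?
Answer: -4765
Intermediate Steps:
j(Y) = 5
-953*j(I)/1 = -4765/1 = -4765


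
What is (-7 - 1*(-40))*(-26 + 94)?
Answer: 2244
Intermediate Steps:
(-7 - 1*(-40))*(-26 + 94) = (-7 + 40)*68 = 33*68 = 2244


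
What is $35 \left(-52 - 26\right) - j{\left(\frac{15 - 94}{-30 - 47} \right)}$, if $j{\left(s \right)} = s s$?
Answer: $- \frac{16192411}{5929} \approx -2731.1$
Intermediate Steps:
$j{\left(s \right)} = s^{2}$
$35 \left(-52 - 26\right) - j{\left(\frac{15 - 94}{-30 - 47} \right)} = 35 \left(-52 - 26\right) - \left(\frac{15 - 94}{-30 - 47}\right)^{2} = 35 \left(-78\right) - \left(- \frac{79}{-77}\right)^{2} = -2730 - \left(\left(-79\right) \left(- \frac{1}{77}\right)\right)^{2} = -2730 - \left(\frac{79}{77}\right)^{2} = -2730 - \frac{6241}{5929} = - \frac{16192411}{5929}$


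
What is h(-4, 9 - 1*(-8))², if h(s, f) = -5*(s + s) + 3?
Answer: 1849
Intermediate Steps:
h(s, f) = 3 - 10*s (h(s, f) = -10*s + 3 = 3 - 10*s)
h(-4, 9 - 1*(-8))² = (3 - 10*(-4))² = (3 + 40)² = 43² = 1849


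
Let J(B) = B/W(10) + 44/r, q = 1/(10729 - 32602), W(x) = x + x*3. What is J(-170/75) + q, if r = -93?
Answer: -35925857/67806300 ≈ -0.52983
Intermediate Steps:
W(x) = 4*x (W(x) = x + 3*x = 4*x)
q = -1/21873 (q = 1/(-21873) = -1/21873 ≈ -4.5718e-5)
J(B) = -44/93 + B/40 (J(B) = B/((4*10)) + 44/(-93) = B/40 + 44*(-1/93) = B*(1/40) - 44/93 = B/40 - 44/93 = -44/93 + B/40)
J(-170/75) + q = (-44/93 + (-170/75)/40) - 1/21873 = (-44/93 + (-170*1/75)/40) - 1/21873 = (-44/93 + (1/40)*(-34/15)) - 1/21873 = (-44/93 - 17/300) - 1/21873 = -4927/9300 - 1/21873 = -35925857/67806300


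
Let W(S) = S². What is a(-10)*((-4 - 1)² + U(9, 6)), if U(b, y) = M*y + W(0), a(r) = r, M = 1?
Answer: -310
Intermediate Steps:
U(b, y) = y (U(b, y) = 1*y + 0² = y + 0 = y)
a(-10)*((-4 - 1)² + U(9, 6)) = -10*((-4 - 1)² + 6) = -10*((-5)² + 6) = -10*(25 + 6) = -10*31 = -310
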